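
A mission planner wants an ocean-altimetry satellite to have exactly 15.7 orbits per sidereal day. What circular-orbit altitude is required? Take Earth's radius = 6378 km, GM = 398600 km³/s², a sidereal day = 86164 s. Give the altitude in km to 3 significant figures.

347 km

Required period T = 86164 / 15.7 = 5488.2 s.
From T = 2π√(a³/μ): a = (μ T²/4π²)^(1/3) = (398600 × 5488.2² / 4π²)^(1/3) = 6725 km.
Altitude h = a − R = 6725 − 6378 = 347 km.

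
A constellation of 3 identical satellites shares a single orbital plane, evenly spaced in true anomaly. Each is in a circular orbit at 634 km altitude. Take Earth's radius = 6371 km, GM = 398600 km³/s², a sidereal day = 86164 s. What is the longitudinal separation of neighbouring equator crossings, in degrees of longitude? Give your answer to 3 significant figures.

Semi-major axis a = 6371 + 634 = 7005 km. Period T = 2π√(a³/μ) = 2π√(7005³/398600) = 5834.8 s = 97.25 min.
Single-satellite node shift = (5834.8/86164) × 360° = 24.38°.
With 3 satellites evenly phased, successive equator crossings are 24.38/3 = 8.126° apart.

8.13°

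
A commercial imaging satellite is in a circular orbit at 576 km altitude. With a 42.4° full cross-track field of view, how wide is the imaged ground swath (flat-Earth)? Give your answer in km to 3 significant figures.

447 km

Half-angle = 42.4°/2 = 21.2°.
Swath width ≈ 2h·tan(θ/2) = 2 × 576 × tan(21.2°) = 446.8 km.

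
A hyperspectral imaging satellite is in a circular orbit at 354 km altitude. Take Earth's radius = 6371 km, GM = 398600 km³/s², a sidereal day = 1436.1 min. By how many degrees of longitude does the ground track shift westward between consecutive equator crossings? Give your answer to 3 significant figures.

Semi-major axis a = 6371 + 354 = 6725 km. Period T = 2π√(a³/μ) = 2π√(6725³/398600) = 5488.4 s = 91.47 min.
During one orbit Earth rotates (5488.4 / 86166) × 360° = 22.93°.

22.9°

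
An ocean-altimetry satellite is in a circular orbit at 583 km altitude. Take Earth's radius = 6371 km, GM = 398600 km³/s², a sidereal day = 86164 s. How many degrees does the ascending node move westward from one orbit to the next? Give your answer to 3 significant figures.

Semi-major axis a = 6371 + 583 = 6954 km. Period T = 2π√(a³/μ) = 2π√(6954³/398600) = 5771.2 s = 96.19 min.
During one orbit Earth rotates (5771.2 / 86164) × 360° = 24.11°.

24.1°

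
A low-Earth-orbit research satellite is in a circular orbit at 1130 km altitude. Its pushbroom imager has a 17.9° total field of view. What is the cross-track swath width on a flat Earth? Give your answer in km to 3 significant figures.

Half-angle = 17.9°/2 = 8.95°.
Swath width ≈ 2h·tan(θ/2) = 2 × 1130 × tan(8.95°) = 355.9 km.

356 km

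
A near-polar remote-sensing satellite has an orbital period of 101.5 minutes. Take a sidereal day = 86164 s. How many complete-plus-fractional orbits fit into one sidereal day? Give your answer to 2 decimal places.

T = 101.5 min = 6090.0 s.
Orbits per sidereal day = 86164 / 6090.0 = 14.148.

14.15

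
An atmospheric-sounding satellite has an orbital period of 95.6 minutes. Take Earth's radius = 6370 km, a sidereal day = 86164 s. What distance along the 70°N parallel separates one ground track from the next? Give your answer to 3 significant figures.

911 km

T = 95.6 min = 5736.0 s.
Node shift per orbit = (5736.0/86164) × 360° = 23.97°.
Equatorial spacing = 23.97 × 111.2 km/° = 2664 km.
At 70° latitude, spacing = 2664 × cos(70°) = 911 km.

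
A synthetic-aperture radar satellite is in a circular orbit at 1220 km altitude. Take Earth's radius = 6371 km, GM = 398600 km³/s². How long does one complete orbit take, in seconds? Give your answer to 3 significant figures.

Semi-major axis a = 6371 + 1220 = 7591 km. Period T = 2π√(a³/μ) = 2π√(7591³/398600) = 6582.0 s = 109.70 min.

6580 seconds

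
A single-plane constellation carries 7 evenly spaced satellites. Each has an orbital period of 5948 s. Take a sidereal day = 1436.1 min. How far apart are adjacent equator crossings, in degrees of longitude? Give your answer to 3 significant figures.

3.55°

Single-satellite node shift = (5948.0/86166) × 360° = 24.85°.
With 7 satellites evenly phased, successive equator crossings are 24.85/7 = 3.550° apart.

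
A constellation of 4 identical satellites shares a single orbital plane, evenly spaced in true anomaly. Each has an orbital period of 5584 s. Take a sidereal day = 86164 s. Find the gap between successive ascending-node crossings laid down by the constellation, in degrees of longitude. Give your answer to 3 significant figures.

5.83°

Single-satellite node shift = (5584.0/86164) × 360° = 23.33°.
With 4 satellites evenly phased, successive equator crossings are 23.33/4 = 5.833° apart.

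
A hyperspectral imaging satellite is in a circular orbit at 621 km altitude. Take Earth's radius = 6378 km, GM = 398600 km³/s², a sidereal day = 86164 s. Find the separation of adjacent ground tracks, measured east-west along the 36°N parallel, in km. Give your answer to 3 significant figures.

Semi-major axis a = 6378 + 621 = 6999 km. Period T = 2π√(a³/μ) = 2π√(6999³/398600) = 5827.3 s = 97.12 min.
Node shift per orbit = (5827.3/86164) × 360° = 24.35°.
Equatorial spacing = 24.35 × 111.3 km/° = 2710 km.
At 36° latitude, spacing = 2710 × cos(36°) = 2193 km.

2190 km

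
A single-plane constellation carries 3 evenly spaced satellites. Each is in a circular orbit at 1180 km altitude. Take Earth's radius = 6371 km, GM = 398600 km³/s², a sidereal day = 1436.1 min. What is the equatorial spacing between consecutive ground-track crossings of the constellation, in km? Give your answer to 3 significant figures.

Semi-major axis a = 6371 + 1180 = 7551 km. Period T = 2π√(a³/μ) = 2π√(7551³/398600) = 6530.1 s = 108.83 min.
Single-satellite node shift = (6530.1/86166) × 360° = 27.28°.
With 3 satellites evenly phased, successive equator crossings are 27.28/3 = 9.094° apart.
That is 9.094 × 111.2 = 1011 km at the equator.

1010 km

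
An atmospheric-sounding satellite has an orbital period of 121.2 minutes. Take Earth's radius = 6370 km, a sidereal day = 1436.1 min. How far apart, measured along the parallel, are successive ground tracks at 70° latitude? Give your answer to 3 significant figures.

1160 km

T = 121.2 min = 7272.0 s.
Node shift per orbit = (7272.0/86166) × 360° = 30.38°.
Equatorial spacing = 30.38 × 111.2 km/° = 3378 km.
At 70° latitude, spacing = 3378 × cos(70°) = 1155 km.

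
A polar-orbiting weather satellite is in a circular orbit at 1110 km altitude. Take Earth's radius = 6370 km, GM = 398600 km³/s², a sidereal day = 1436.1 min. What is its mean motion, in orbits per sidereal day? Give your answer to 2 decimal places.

Semi-major axis a = 6370 + 1110 = 7480 km. Period T = 2π√(a³/μ) = 2π√(7480³/398600) = 6438.2 s = 107.30 min.
Orbits per sidereal day = 86166 / 6438.2 = 13.384.

13.38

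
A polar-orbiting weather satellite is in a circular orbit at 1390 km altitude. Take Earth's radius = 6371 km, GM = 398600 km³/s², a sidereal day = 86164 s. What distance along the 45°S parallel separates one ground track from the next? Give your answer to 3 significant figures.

2240 km

Semi-major axis a = 6371 + 1390 = 7761 km. Period T = 2π√(a³/μ) = 2π√(7761³/398600) = 6804.4 s = 113.41 min.
Node shift per orbit = (6804.4/86164) × 360° = 28.43°.
Equatorial spacing = 28.43 × 111.2 km/° = 3161 km.
At 45° latitude, spacing = 3161 × cos(45°) = 2235 km.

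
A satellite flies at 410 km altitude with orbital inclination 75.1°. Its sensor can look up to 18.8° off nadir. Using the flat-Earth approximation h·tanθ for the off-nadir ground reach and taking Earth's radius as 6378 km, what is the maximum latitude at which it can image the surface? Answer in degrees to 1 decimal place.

For a prograde orbit the ground track reaches latitude ±i = ±75.1°.
Sensor half-swath on the ground ≈ 410·tan(18.8°) = 140 km = 1.25° of latitude.
Maximum observable latitude ≈ 75.1 + 1.25 = 76.4°.

76.4°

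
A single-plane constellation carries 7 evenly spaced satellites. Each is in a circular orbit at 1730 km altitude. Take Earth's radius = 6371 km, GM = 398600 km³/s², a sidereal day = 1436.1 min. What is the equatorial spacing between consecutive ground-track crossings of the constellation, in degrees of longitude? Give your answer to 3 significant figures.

Semi-major axis a = 6371 + 1730 = 8101 km. Period T = 2π√(a³/μ) = 2π√(8101³/398600) = 7256.4 s = 120.94 min.
Single-satellite node shift = (7256.4/86166) × 360° = 30.32°.
With 7 satellites evenly phased, successive equator crossings are 30.32/7 = 4.331° apart.

4.33°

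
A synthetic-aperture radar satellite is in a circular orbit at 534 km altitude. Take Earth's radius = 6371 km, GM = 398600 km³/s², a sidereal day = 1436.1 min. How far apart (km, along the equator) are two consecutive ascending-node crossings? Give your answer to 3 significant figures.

Semi-major axis a = 6371 + 534 = 6905 km. Period T = 2π√(a³/μ) = 2π√(6905³/398600) = 5710.3 s = 95.17 min.
During one orbit Earth rotates (5710.3 / 86166) × 360° = 23.86°.
At the equator that is 23.86° × (2π·6371/360) km/° = 23.86 × 111.2 = 2653 km.

2650 km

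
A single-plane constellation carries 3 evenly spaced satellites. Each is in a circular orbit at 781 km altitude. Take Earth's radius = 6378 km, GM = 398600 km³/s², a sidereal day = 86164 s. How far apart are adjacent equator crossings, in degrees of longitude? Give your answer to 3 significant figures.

Semi-major axis a = 6378 + 781 = 7159 km. Period T = 2π√(a³/μ) = 2π√(7159³/398600) = 6028.2 s = 100.47 min.
Single-satellite node shift = (6028.2/86164) × 360° = 25.19°.
With 3 satellites evenly phased, successive equator crossings are 25.19/3 = 8.395° apart.

8.40°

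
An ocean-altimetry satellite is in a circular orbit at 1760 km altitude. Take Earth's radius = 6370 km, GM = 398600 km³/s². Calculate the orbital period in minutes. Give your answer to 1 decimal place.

121.6 min

Semi-major axis a = 6370 + 1760 = 8130 km. Period T = 2π√(a³/μ) = 2π√(8130³/398600) = 7295.4 s = 121.59 min.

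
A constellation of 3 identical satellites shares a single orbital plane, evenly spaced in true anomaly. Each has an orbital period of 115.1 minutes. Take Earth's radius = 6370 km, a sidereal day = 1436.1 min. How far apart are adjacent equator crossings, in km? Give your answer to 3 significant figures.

1070 km

T = 115.1 min = 6906.0 s.
Single-satellite node shift = (6906.0/86166) × 360° = 28.85°.
With 3 satellites evenly phased, successive equator crossings are 28.85/3 = 9.618° apart.
That is 9.618 × 111.2 = 1069 km at the equator.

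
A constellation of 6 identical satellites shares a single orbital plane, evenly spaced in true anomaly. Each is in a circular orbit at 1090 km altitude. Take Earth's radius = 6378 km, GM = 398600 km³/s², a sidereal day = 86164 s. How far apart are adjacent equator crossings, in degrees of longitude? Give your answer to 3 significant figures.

4.47°

Semi-major axis a = 6378 + 1090 = 7468 km. Period T = 2π√(a³/μ) = 2π√(7468³/398600) = 6422.7 s = 107.05 min.
Single-satellite node shift = (6422.7/86164) × 360° = 26.83°.
With 6 satellites evenly phased, successive equator crossings are 26.83/6 = 4.472° apart.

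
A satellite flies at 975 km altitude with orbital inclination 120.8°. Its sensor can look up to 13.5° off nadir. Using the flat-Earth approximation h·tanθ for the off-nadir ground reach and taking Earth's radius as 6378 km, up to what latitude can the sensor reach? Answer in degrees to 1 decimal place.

Retrograde orbit: the ground track reaches ±(180° − i) = ±(180 − 120.8) = ±59.2°.
Sensor half-swath on the ground ≈ 975·tan(13.5°) = 234 km = 2.10° of latitude.
Maximum observable latitude ≈ 59.2 + 2.10 = 61.3°.

61.3°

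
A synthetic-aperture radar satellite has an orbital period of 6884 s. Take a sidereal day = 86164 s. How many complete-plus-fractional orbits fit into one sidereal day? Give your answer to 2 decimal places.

Orbits per sidereal day = 86164 / 6884.0 = 12.517.

12.52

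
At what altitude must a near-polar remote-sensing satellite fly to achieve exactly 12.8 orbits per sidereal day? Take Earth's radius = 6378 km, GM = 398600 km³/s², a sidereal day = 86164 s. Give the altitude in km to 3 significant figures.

1330 km

Required period T = 86164 / 12.8 = 6731.6 s.
From T = 2π√(a³/μ): a = (μ T²/4π²)^(1/3) = (398600 × 6731.6² / 4π²)^(1/3) = 7706 km.
Altitude h = a − R = 7706 − 6378 = 1328 km.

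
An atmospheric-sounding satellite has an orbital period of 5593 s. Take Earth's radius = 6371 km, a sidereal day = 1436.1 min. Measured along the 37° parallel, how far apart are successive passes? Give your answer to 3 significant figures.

Node shift per orbit = (5593.0/86166) × 360° = 23.37°.
Equatorial spacing = 23.37 × 111.2 km/° = 2598 km.
At 37° latitude, spacing = 2598 × cos(37°) = 2075 km.

2080 km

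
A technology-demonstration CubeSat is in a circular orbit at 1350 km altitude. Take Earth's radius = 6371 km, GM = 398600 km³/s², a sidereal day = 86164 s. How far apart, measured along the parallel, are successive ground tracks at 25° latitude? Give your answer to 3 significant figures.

Semi-major axis a = 6371 + 1350 = 7721 km. Period T = 2π√(a³/μ) = 2π√(7721³/398600) = 6751.8 s = 112.53 min.
Node shift per orbit = (6751.8/86164) × 360° = 28.21°.
Equatorial spacing = 28.21 × 111.2 km/° = 3137 km.
At 25° latitude, spacing = 3137 × cos(25°) = 2843 km.

2840 km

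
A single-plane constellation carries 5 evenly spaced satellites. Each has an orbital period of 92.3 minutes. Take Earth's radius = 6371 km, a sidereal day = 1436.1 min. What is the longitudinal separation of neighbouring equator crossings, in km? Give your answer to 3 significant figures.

T = 92.3 min = 5538.0 s.
Single-satellite node shift = (5538.0/86166) × 360° = 23.14°.
With 5 satellites evenly phased, successive equator crossings are 23.14/5 = 4.628° apart.
That is 4.628 × 111.2 = 515 km at the equator.

515 km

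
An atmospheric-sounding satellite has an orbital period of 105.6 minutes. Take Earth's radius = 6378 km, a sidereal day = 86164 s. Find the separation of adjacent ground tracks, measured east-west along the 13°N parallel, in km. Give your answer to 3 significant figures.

T = 105.6 min = 6336.0 s.
Node shift per orbit = (6336.0/86164) × 360° = 26.47°.
Equatorial spacing = 26.47 × 111.3 km/° = 2947 km.
At 13° latitude, spacing = 2947 × cos(13°) = 2871 km.

2870 km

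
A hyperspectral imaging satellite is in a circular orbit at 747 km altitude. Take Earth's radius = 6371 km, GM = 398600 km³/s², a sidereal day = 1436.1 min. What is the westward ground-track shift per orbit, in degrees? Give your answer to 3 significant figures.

Semi-major axis a = 6371 + 747 = 7118 km. Period T = 2π√(a³/μ) = 2π√(7118³/398600) = 5976.5 s = 99.61 min.
During one orbit Earth rotates (5976.5 / 86166) × 360° = 24.97°.

25.0°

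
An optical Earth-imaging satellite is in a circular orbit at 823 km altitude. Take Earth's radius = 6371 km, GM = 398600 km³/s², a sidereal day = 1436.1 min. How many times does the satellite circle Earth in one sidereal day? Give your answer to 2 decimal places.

14.19

Semi-major axis a = 6371 + 823 = 7194 km. Period T = 2π√(a³/μ) = 2π√(7194³/398600) = 6072.5 s = 101.21 min.
Orbits per sidereal day = 86166 / 6072.5 = 14.190.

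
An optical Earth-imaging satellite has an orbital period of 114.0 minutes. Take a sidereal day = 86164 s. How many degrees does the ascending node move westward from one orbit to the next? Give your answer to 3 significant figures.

28.6°

T = 114.0 min = 6840.0 s.
During one orbit Earth rotates (6840.0 / 86164) × 360° = 28.58°.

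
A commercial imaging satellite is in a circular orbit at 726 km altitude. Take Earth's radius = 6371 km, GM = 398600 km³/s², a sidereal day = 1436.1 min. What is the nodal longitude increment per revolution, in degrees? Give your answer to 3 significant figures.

24.9°

Semi-major axis a = 6371 + 726 = 7097 km. Period T = 2π√(a³/μ) = 2π√(7097³/398600) = 5950.1 s = 99.17 min.
During one orbit Earth rotates (5950.1 / 86166) × 360° = 24.86°.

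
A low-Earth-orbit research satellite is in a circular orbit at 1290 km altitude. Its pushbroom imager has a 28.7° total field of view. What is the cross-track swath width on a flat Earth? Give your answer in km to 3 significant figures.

660 km

Half-angle = 28.7°/2 = 14.35°.
Swath width ≈ 2h·tan(θ/2) = 2 × 1290 × tan(14.35°) = 660.0 km.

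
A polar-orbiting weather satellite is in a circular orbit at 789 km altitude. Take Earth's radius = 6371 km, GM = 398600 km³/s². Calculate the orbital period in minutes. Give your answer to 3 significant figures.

Semi-major axis a = 6371 + 789 = 7160 km. Period T = 2π√(a³/μ) = 2π√(7160³/398600) = 6029.5 s = 100.49 min.

100 min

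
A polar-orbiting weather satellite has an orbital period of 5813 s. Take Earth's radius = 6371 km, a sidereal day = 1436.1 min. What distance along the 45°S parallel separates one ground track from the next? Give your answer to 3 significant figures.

1910 km

Node shift per orbit = (5813.0/86166) × 360° = 24.29°.
Equatorial spacing = 24.29 × 111.2 km/° = 2701 km.
At 45° latitude, spacing = 2701 × cos(45°) = 1910 km.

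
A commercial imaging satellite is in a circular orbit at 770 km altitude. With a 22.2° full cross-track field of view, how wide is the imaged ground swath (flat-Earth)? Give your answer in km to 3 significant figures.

Half-angle = 22.2°/2 = 11.1°.
Swath width ≈ 2h·tan(θ/2) = 2 × 770 × tan(11.1°) = 302.1 km.

302 km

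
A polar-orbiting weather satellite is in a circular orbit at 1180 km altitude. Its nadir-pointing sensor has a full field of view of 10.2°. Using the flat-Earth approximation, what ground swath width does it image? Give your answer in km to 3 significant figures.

211 km

Half-angle = 10.2°/2 = 5.1°.
Swath width ≈ 2h·tan(θ/2) = 2 × 1180 × tan(5.1°) = 210.6 km.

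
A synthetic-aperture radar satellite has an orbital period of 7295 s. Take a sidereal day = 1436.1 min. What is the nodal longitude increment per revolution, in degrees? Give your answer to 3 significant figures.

During one orbit Earth rotates (7295.0 / 86166) × 360° = 30.48°.

30.5°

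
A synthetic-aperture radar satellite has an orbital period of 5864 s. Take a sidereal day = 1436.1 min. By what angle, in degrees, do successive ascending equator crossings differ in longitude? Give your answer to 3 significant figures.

24.5°

During one orbit Earth rotates (5864.0 / 86166) × 360° = 24.50°.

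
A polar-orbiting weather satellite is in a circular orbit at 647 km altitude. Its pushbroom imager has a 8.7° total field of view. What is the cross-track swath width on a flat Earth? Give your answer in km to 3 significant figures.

Half-angle = 8.7°/2 = 4.35°.
Swath width ≈ 2h·tan(θ/2) = 2 × 647 × tan(4.35°) = 98.4 km.

98.4 km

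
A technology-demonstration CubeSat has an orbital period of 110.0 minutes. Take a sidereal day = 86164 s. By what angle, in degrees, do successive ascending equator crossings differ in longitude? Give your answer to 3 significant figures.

T = 110.0 min = 6600.0 s.
During one orbit Earth rotates (6600.0 / 86164) × 360° = 27.58°.

27.6°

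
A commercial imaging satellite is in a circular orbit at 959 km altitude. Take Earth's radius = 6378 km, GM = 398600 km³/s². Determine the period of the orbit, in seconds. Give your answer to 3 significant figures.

6250 seconds

Semi-major axis a = 6378 + 959 = 7337 km. Period T = 2π√(a³/μ) = 2π√(7337³/398600) = 6254.4 s = 104.24 min.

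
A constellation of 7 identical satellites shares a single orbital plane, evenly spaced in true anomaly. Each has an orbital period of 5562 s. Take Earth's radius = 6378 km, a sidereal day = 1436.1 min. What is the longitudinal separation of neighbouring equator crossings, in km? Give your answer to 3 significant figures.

Single-satellite node shift = (5562.0/86166) × 360° = 23.24°.
With 7 satellites evenly phased, successive equator crossings are 23.24/7 = 3.320° apart.
That is 3.320 × 111.3 = 370 km at the equator.

370 km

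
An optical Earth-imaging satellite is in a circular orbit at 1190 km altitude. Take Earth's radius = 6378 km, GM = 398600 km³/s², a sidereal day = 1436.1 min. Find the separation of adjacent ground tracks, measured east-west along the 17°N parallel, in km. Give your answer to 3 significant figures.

Semi-major axis a = 6378 + 1190 = 7568 km. Period T = 2π√(a³/μ) = 2π√(7568³/398600) = 6552.1 s = 109.20 min.
Node shift per orbit = (6552.1/86166) × 360° = 27.37°.
Equatorial spacing = 27.37 × 111.3 km/° = 3047 km.
At 17° latitude, spacing = 3047 × cos(17°) = 2914 km.

2910 km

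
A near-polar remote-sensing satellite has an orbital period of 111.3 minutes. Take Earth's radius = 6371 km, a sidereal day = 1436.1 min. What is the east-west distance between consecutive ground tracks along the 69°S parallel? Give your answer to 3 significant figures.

T = 111.3 min = 6678.0 s.
Node shift per orbit = (6678.0/86166) × 360° = 27.90°.
Equatorial spacing = 27.90 × 111.2 km/° = 3102 km.
At 69° latitude, spacing = 3102 × cos(69°) = 1112 km.

1110 km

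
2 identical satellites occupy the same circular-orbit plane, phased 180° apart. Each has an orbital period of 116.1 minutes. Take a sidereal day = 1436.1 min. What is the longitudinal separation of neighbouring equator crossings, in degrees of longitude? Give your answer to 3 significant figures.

T = 116.1 min = 6966.0 s.
Single-satellite node shift = (6966.0/86166) × 360° = 29.10°.
With 2 satellites evenly phased, successive equator crossings are 29.10/2 = 14.552° apart.

14.6°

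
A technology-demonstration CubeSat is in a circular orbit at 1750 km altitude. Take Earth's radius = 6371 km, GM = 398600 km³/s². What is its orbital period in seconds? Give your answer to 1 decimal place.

Semi-major axis a = 6371 + 1750 = 8121 km. Period T = 2π√(a³/μ) = 2π√(8121³/398600) = 7283.3 s = 121.39 min.

7283.3 seconds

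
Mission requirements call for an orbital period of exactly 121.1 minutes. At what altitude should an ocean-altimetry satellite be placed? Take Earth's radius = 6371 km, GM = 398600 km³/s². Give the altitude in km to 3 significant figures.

1740 km

T = 121.1 min = 7266.0 s.
From T = 2π√(a³/μ): a = (μ T²/4π²)^(1/3) = (398600 × 7266.0² / 4π²)^(1/3) = 8108 km.
Altitude h = a − R = 8108 − 6371 = 1737 km.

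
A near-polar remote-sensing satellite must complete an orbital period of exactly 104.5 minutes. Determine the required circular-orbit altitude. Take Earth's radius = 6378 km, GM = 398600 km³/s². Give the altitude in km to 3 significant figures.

T = 104.5 min = 6270.0 s.
From T = 2π√(a³/μ): a = (μ T²/4π²)^(1/3) = (398600 × 6270.0² / 4π²)^(1/3) = 7349 km.
Altitude h = a − R = 7349 − 6378 = 971 km.

971 km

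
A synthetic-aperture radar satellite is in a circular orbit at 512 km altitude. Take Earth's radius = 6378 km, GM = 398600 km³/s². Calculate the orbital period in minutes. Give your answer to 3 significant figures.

Semi-major axis a = 6378 + 512 = 6890 km. Period T = 2π√(a³/μ) = 2π√(6890³/398600) = 5691.7 s = 94.86 min.

94.9 min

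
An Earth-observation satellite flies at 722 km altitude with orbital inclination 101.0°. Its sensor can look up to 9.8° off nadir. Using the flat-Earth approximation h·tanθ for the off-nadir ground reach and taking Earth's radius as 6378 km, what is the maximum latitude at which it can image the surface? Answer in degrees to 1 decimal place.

80.1°

Retrograde orbit: the ground track reaches ±(180° − i) = ±(180 − 101.0) = ±79.0°.
Sensor half-swath on the ground ≈ 722·tan(9.8°) = 125 km = 1.12° of latitude.
Maximum observable latitude ≈ 79.0 + 1.12 = 80.1°.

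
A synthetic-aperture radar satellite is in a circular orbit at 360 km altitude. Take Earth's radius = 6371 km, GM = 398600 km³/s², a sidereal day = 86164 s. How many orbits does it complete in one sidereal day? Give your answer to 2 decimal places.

Semi-major axis a = 6371 + 360 = 6731 km. Period T = 2π√(a³/μ) = 2π√(6731³/398600) = 5495.8 s = 91.60 min.
Orbits per sidereal day = 86164 / 5495.8 = 15.678.

15.68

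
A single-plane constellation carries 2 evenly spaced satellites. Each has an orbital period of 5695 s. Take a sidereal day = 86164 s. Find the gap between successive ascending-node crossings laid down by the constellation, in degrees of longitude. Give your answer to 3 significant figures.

11.9°

Single-satellite node shift = (5695.0/86164) × 360° = 23.79°.
With 2 satellites evenly phased, successive equator crossings are 23.79/2 = 11.897° apart.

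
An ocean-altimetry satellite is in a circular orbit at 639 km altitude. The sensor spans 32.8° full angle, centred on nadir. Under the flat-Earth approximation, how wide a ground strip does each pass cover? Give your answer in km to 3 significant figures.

376 km

Half-angle = 32.8°/2 = 16.4°.
Swath width ≈ 2h·tan(θ/2) = 2 × 639 × tan(16.4°) = 376.1 km.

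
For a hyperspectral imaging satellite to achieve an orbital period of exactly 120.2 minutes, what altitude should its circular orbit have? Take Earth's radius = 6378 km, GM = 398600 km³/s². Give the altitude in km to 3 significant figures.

1690 km

T = 120.2 min = 7212.0 s.
From T = 2π√(a³/μ): a = (μ T²/4π²)^(1/3) = (398600 × 7212.0² / 4π²)^(1/3) = 8068 km.
Altitude h = a − R = 8068 − 6378 = 1690 km.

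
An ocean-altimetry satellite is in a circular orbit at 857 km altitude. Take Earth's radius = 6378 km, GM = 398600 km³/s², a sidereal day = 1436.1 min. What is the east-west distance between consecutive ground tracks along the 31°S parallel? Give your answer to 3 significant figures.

Semi-major axis a = 6378 + 857 = 7235 km. Period T = 2π√(a³/μ) = 2π√(7235³/398600) = 6124.5 s = 102.07 min.
Node shift per orbit = (6124.5/86166) × 360° = 25.59°.
Equatorial spacing = 25.59 × 111.3 km/° = 2848 km.
At 31° latitude, spacing = 2848 × cos(31°) = 2442 km.

2440 km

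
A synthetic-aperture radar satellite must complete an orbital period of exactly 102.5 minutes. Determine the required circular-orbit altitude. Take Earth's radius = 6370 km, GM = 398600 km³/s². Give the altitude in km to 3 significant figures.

T = 102.5 min = 6150.0 s.
From T = 2π√(a³/μ): a = (μ T²/4π²)^(1/3) = (398600 × 6150.0² / 4π²)^(1/3) = 7255 km.
Altitude h = a − R = 7255 − 6370 = 885 km.

885 km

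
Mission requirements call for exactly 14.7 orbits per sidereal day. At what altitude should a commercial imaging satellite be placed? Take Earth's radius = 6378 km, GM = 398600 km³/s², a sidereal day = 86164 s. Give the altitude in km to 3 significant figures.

648 km

Required period T = 86164 / 14.7 = 5861.5 s.
From T = 2π√(a³/μ): a = (μ T²/4π²)^(1/3) = (398600 × 5861.5² / 4π²)^(1/3) = 7026 km.
Altitude h = a − R = 7026 − 6378 = 648 km.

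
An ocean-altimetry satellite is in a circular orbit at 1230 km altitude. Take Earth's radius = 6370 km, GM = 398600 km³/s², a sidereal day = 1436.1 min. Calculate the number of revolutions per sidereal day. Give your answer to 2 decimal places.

13.07

Semi-major axis a = 6370 + 1230 = 7600 km. Period T = 2π√(a³/μ) = 2π√(7600³/398600) = 6593.7 s = 109.90 min.
Orbits per sidereal day = 86166 / 6593.7 = 13.068.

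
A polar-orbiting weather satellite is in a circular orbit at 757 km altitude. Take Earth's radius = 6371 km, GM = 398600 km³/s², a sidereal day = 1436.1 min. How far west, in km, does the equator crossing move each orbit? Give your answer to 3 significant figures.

Semi-major axis a = 6371 + 757 = 7128 km. Period T = 2π√(a³/μ) = 2π√(7128³/398600) = 5989.1 s = 99.82 min.
During one orbit Earth rotates (5989.1 / 86166) × 360° = 25.02°.
At the equator that is 25.02° × (2π·6371/360) km/° = 25.02 × 111.2 = 2782 km.

2780 km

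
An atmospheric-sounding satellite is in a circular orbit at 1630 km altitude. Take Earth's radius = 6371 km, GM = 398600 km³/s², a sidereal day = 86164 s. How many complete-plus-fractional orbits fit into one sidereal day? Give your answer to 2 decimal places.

12.10

Semi-major axis a = 6371 + 1630 = 8001 km. Period T = 2π√(a³/μ) = 2π√(8001³/398600) = 7122.4 s = 118.71 min.
Orbits per sidereal day = 86164 / 7122.4 = 12.098.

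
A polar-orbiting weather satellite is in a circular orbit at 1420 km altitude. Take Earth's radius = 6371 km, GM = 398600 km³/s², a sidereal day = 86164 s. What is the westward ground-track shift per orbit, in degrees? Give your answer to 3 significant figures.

Semi-major axis a = 6371 + 1420 = 7791 km. Period T = 2π√(a³/μ) = 2π√(7791³/398600) = 6843.9 s = 114.06 min.
During one orbit Earth rotates (6843.9 / 86164) × 360° = 28.59°.

28.6°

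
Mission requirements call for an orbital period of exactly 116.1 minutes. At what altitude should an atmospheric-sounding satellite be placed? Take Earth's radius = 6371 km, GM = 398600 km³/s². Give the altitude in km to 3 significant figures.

1510 km

T = 116.1 min = 6966.0 s.
From T = 2π√(a³/μ): a = (μ T²/4π²)^(1/3) = (398600 × 6966.0² / 4π²)^(1/3) = 7883 km.
Altitude h = a − R = 7883 − 6371 = 1512 km.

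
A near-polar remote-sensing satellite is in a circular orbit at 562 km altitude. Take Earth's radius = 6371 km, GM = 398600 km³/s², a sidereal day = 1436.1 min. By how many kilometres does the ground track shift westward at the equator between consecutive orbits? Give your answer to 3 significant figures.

2670 km

Semi-major axis a = 6371 + 562 = 6933 km. Period T = 2π√(a³/μ) = 2π√(6933³/398600) = 5745.0 s = 95.75 min.
During one orbit Earth rotates (5745.0 / 86166) × 360° = 24.00°.
At the equator that is 24.00° × (2π·6371/360) km/° = 24.00 × 111.2 = 2669 km.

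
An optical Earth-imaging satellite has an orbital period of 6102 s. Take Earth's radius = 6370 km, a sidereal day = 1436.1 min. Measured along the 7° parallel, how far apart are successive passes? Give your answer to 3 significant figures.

2810 km

Node shift per orbit = (6102.0/86166) × 360° = 25.49°.
Equatorial spacing = 25.49 × 111.2 km/° = 2834 km.
At 7° latitude, spacing = 2834 × cos(7°) = 2813 km.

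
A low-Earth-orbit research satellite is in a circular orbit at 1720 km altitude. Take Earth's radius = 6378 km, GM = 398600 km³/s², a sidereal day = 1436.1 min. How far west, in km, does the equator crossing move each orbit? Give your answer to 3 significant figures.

3370 km

Semi-major axis a = 6378 + 1720 = 8098 km. Period T = 2π√(a³/μ) = 2π√(8098³/398600) = 7252.3 s = 120.87 min.
During one orbit Earth rotates (7252.3 / 86166) × 360° = 30.30°.
At the equator that is 30.30° × (2π·6378/360) km/° = 30.30 × 111.3 = 3373 km.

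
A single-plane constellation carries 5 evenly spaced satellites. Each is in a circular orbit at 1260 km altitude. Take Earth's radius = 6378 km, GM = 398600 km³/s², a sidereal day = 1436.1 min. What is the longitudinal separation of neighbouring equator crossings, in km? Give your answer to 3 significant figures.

Semi-major axis a = 6378 + 1260 = 7638 km. Period T = 2π√(a³/μ) = 2π√(7638³/398600) = 6643.3 s = 110.72 min.
Single-satellite node shift = (6643.3/86166) × 360° = 27.76°.
With 5 satellites evenly phased, successive equator crossings are 27.76/5 = 5.551° apart.
That is 5.551 × 111.3 = 618 km at the equator.

618 km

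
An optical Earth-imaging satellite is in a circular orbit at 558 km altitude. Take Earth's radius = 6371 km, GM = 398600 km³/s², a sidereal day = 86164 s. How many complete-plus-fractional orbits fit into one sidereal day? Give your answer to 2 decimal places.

Semi-major axis a = 6371 + 558 = 6929 km. Period T = 2π√(a³/μ) = 2π√(6929³/398600) = 5740.1 s = 95.67 min.
Orbits per sidereal day = 86164 / 5740.1 = 15.011.

15.01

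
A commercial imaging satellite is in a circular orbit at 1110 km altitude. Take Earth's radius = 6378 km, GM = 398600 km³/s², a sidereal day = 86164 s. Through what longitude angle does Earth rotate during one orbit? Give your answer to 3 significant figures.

Semi-major axis a = 6378 + 1110 = 7488 km. Period T = 2π√(a³/μ) = 2π√(7488³/398600) = 6448.5 s = 107.48 min.
During one orbit Earth rotates (6448.5 / 86164) × 360° = 26.94°.

26.9°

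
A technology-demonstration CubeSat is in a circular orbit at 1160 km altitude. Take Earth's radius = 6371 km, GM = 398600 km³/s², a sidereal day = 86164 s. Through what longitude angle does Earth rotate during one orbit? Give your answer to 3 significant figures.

Semi-major axis a = 6371 + 1160 = 7531 km. Period T = 2π√(a³/μ) = 2π√(7531³/398600) = 6504.1 s = 108.40 min.
During one orbit Earth rotates (6504.1 / 86164) × 360° = 27.17°.

27.2°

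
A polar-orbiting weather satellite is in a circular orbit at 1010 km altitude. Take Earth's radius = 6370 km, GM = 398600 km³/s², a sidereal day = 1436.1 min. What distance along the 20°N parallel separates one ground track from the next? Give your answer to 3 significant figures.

2750 km

Semi-major axis a = 6370 + 1010 = 7380 km. Period T = 2π√(a³/μ) = 2π√(7380³/398600) = 6309.5 s = 105.16 min.
Node shift per orbit = (6309.5/86166) × 360° = 26.36°.
Equatorial spacing = 26.36 × 111.2 km/° = 2931 km.
At 20° latitude, spacing = 2931 × cos(20°) = 2754 km.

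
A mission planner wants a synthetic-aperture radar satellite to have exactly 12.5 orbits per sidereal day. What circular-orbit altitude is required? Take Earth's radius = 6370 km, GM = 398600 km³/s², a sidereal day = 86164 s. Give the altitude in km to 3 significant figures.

1460 km

Required period T = 86164 / 12.5 = 6893.1 s.
From T = 2π√(a³/μ): a = (μ T²/4π²)^(1/3) = (398600 × 6893.1² / 4π²)^(1/3) = 7828 km.
Altitude h = a − R = 7828 − 6370 = 1458 km.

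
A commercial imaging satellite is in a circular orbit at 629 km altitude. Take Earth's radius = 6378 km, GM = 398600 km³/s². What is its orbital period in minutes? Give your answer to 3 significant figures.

Semi-major axis a = 6378 + 629 = 7007 km. Period T = 2π√(a³/μ) = 2π√(7007³/398600) = 5837.3 s = 97.29 min.

97.3 min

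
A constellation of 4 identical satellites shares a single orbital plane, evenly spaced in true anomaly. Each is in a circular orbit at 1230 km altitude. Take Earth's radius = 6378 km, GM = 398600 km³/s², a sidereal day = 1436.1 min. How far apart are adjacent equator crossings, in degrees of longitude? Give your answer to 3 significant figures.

6.90°

Semi-major axis a = 6378 + 1230 = 7608 km. Period T = 2π√(a³/μ) = 2π√(7608³/398600) = 6604.2 s = 110.07 min.
Single-satellite node shift = (6604.2/86166) × 360° = 27.59°.
With 4 satellites evenly phased, successive equator crossings are 27.59/4 = 6.898° apart.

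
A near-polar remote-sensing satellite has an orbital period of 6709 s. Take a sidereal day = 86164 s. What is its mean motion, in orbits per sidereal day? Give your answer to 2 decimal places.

Orbits per sidereal day = 86164 / 6709.0 = 12.843.

12.84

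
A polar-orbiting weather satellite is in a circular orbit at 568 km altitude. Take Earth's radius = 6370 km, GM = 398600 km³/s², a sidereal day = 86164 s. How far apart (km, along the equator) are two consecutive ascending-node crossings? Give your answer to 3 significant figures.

2670 km

Semi-major axis a = 6370 + 568 = 6938 km. Period T = 2π√(a³/μ) = 2π√(6938³/398600) = 5751.3 s = 95.85 min.
During one orbit Earth rotates (5751.3 / 86164) × 360° = 24.03°.
At the equator that is 24.03° × (2π·6370/360) km/° = 24.03 × 111.2 = 2672 km.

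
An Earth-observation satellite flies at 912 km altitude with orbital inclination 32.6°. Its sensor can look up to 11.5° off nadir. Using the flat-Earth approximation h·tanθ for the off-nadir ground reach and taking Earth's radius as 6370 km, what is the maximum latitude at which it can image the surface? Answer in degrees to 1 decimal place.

For a prograde orbit the ground track reaches latitude ±i = ±32.6°.
Sensor half-swath on the ground ≈ 912·tan(11.5°) = 186 km = 1.67° of latitude.
Maximum observable latitude ≈ 32.6 + 1.67 = 34.3°.

34.3°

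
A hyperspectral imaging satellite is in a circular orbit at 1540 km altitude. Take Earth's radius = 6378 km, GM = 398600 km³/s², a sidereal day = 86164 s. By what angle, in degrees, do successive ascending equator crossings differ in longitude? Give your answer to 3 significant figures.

29.3°

Semi-major axis a = 6378 + 1540 = 7918 km. Period T = 2π√(a³/μ) = 2π√(7918³/398600) = 7011.9 s = 116.86 min.
During one orbit Earth rotates (7011.9 / 86164) × 360° = 29.30°.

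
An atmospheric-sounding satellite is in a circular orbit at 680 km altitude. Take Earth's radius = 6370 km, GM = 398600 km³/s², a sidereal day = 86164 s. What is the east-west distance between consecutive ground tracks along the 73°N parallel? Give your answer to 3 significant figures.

800 km

Semi-major axis a = 6370 + 680 = 7050 km. Period T = 2π√(a³/μ) = 2π√(7050³/398600) = 5891.1 s = 98.18 min.
Node shift per orbit = (5891.1/86164) × 360° = 24.61°.
Equatorial spacing = 24.61 × 111.2 km/° = 2736 km.
At 73° latitude, spacing = 2736 × cos(73°) = 800 km.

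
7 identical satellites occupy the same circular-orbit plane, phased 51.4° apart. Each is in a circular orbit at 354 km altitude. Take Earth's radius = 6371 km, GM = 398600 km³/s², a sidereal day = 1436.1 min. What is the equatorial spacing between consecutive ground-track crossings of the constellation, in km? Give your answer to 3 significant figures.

364 km

Semi-major axis a = 6371 + 354 = 6725 km. Period T = 2π√(a³/μ) = 2π√(6725³/398600) = 5488.4 s = 91.47 min.
Single-satellite node shift = (5488.4/86166) × 360° = 22.93°.
With 7 satellites evenly phased, successive equator crossings are 22.93/7 = 3.276° apart.
That is 3.276 × 111.2 = 364 km at the equator.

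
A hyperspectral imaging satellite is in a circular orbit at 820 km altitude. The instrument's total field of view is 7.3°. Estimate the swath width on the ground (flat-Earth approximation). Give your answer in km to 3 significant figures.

105 km

Half-angle = 7.3°/2 = 3.65°.
Swath width ≈ 2h·tan(θ/2) = 2 × 820 × tan(3.65°) = 104.6 km.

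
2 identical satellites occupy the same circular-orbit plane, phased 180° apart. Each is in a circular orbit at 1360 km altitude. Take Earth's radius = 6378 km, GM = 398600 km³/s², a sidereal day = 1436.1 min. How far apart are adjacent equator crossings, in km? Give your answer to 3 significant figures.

1580 km

Semi-major axis a = 6378 + 1360 = 7738 km. Period T = 2π√(a³/μ) = 2π√(7738³/398600) = 6774.1 s = 112.90 min.
Single-satellite node shift = (6774.1/86166) × 360° = 28.30°.
With 2 satellites evenly phased, successive equator crossings are 28.30/2 = 14.151° apart.
That is 14.151 × 111.3 = 1575 km at the equator.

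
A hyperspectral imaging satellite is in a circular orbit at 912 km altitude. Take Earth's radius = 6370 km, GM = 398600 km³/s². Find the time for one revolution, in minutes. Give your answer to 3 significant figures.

103 min

Semi-major axis a = 6370 + 912 = 7282 km. Period T = 2π√(a³/μ) = 2π√(7282³/398600) = 6184.3 s = 103.07 min.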